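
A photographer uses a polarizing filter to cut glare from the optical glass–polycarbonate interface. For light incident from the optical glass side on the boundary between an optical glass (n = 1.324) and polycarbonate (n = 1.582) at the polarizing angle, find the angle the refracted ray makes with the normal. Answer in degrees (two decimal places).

tan θ_B = n₂/n₁ = 1.582/1.324 = 1.1949, so θ_B = 50.07°.
At Brewster's angle the reflected and refracted rays are perpendicular, so θ_t = 90° − θ_B = 90° − 50.07° = 39.93°.

θ_t ≈ 39.93°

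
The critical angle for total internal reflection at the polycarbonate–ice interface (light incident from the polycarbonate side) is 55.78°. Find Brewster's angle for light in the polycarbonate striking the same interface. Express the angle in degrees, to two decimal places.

θ_B ≈ 39.59°

At the critical angle sin θ_c = n₂/n₁, giving n₂/n₁ = sin 55.78° = 0.8269.
Then tan θ_B = n₂/n₁ = 0.8269, so θ_B = arctan 0.8269 = 39.59°.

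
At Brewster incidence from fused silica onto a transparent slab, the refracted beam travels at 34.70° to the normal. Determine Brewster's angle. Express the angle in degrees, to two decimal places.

Brewster's condition makes the reflected and refracted beams perpendicular: θ_B + θ_t = 90°.
θ_B = 90° − 34.70° = 55.30°.

θ_B ≈ 55.30°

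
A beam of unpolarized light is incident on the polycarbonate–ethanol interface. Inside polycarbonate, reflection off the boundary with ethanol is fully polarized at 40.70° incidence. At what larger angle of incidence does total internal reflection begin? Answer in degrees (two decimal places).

θ_c ≈ 59.33°

From Brewster, n₂/n₁ = tan θ_B = tan 40.70° = 0.8601.
Then sin θ_c = n₂/n₁ = 0.8601, so θ_c = arcsin 0.8601 = 59.33°.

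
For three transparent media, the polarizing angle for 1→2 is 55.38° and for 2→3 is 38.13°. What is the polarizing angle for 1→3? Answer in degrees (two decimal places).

θ_B ≈ 48.67°

tan θ_B(1→2) = n₂/n₁ = tan 55.38° = 1.4485.
tan θ_B(2→3) = n₃/n₂ = tan 38.13° = 0.7849.
n₃/n₁ = 1.1370. Then tan θ_B(1→3) = n₃/n₁, so θ_B(1→3) = arctan(1.1370) = 48.67°.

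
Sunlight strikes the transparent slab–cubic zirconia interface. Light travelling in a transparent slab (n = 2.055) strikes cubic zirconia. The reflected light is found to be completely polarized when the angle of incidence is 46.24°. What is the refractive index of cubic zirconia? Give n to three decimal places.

At Brewster's angle, tan θ_B = n₂/n₁ with n₁ on the incident side (a transparent slab) and n₂ on the transmitted side (cubic zirconia).
n₂ = n₁ tan θ_B = 2.055 × tan 46.24° = 2.146.

n ≈ 2.146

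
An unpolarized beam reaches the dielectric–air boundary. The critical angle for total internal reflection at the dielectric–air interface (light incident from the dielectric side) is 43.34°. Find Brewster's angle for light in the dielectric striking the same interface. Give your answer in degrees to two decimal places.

sin θ_c = n₂/n₁, so n₂/n₁ = sin 43.34° = 0.6863.
Brewster: tan θ_B = n₂/n₁ = 0.6863.
θ_B = arctan(0.6863) = 34.46°.

θ_B ≈ 34.46°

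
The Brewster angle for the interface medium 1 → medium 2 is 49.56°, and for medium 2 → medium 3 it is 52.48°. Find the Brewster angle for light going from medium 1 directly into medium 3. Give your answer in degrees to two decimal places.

n₂/n₁ = tan 49.56° = 1.1733 and n₃/n₂ = tan 52.48° = 1.3023.
Multiplying, n₃/n₁ = 1.1733 × 1.3023 = 1.5280, and θ_B(1→3) = arctan 1.5280 = 56.80°.

θ_B ≈ 56.80°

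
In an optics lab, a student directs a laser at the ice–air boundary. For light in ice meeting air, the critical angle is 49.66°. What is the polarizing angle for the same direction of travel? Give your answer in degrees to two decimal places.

θ_B ≈ 37.32°

n₂/n₁ = sin θ_c = sin 49.66° = 0.7622.
tan θ_B equals the same ratio, so θ_B = arctan(0.7622) = 37.32°.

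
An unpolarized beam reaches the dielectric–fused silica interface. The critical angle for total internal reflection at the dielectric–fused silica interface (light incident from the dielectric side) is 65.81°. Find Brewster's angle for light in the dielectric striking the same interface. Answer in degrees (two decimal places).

θ_B ≈ 42.37°

n₂/n₁ = sin θ_c = sin 65.81° = 0.9122.
tan θ_B equals the same ratio, so θ_B = arctan(0.9122) = 42.37°.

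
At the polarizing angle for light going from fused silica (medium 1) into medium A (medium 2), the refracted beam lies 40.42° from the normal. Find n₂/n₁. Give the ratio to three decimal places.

n₂/n₁ ≈ 1.174

θ_B + θ_t = 90°, so θ_B = 90° − 40.42° = 49.58°.
tan θ_B = n₂/n₁, so n₂/n₁ = tan 49.58° = 1.174.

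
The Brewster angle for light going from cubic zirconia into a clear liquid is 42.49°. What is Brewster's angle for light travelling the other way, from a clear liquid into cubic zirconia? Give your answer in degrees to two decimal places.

θ_B' ≈ 47.51°

The two Brewster angles are complementary: θ_B' = 90° − θ_B = 90° − 42.49° = 47.51°.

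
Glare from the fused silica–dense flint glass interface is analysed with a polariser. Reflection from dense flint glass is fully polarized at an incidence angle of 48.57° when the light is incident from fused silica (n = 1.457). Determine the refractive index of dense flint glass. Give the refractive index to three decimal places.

n ≈ 1.651

At Brewster's angle, tan θ_B = n₂/n₁ with n₁ on the incident side (fused silica) and n₂ on the transmitted side (dense flint glass).
n₂ = n₁ tan θ_B = 1.457 × tan 48.57° = 1.651.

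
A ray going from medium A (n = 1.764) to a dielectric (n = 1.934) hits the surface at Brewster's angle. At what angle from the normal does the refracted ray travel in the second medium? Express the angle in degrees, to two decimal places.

θ_t ≈ 42.37°

tan θ_B = n₂/n₁ = 1.934/1.764 = 1.0964, so θ_B = 47.63°.
Since θ_B + θ_t = 90° at Brewster incidence, θ_t = 90° − 47.63° = 42.37°.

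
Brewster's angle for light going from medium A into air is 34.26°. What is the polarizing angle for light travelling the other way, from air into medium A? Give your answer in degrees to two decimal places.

θ_B' ≈ 55.74°

The two Brewster angles are complementary: θ_B' = 90° − θ_B = 90° − 34.26° = 55.74°.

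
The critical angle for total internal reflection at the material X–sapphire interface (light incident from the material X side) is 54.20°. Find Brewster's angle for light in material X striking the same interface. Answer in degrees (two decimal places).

θ_B ≈ 39.04°

n₂/n₁ = sin θ_c = sin 54.20° = 0.8111.
tan θ_B equals the same ratio, so θ_B = arctan(0.8111) = 39.04°.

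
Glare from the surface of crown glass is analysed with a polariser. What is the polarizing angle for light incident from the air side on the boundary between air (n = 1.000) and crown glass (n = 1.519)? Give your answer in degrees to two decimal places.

Here n₂/n₁ = 1.519/1.000 = 1.5190, and Brewster's law gives tan θ_B = n₂/n₁.
θ_B = arctan(1.5190) = 56.64°.

θ_B ≈ 56.64°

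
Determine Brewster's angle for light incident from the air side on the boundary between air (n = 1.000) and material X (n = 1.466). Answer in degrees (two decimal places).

θ_B ≈ 55.70°

Brewster's condition: tan θ_B = n₂/n₁ = 1.466/1.000 = 1.4660.
θ_B = arctan(1.4660) = 55.70°.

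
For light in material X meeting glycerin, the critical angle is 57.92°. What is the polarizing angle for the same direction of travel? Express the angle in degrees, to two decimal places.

θ_B ≈ 40.27°

At the critical angle sin θ_c = n₂/n₁, giving n₂/n₁ = sin 57.92° = 0.8473.
Then tan θ_B = n₂/n₁ = 0.8473, so θ_B = arctan 0.8473 = 40.27°.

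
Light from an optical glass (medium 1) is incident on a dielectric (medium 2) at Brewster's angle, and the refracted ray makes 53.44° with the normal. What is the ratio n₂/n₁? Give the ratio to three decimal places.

θ_B + θ_t = 90°, so θ_B = 90° − 53.44° = 36.56°.
Then n₂/n₁ = tan θ_B = tan 36.56° = 0.742.

n₂/n₁ ≈ 0.742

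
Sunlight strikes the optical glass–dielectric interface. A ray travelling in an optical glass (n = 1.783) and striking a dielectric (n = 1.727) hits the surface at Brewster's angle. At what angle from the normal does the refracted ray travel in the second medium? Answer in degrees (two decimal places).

First find Brewster's angle: tan θ_B = 1.727/1.783 = 0.9686, giving θ_B = 44.09°.
The refracted ray is perpendicular to the reflected ray, so θ_t = 90° − θ_B = 45.91°.

θ_t ≈ 45.91°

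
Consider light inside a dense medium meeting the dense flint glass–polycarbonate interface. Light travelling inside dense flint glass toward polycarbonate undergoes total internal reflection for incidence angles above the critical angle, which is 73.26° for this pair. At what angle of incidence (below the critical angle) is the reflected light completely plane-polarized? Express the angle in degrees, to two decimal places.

θ_B ≈ 43.76°

n₂/n₁ = sin θ_c = sin 73.26° = 0.9576.
tan θ_B equals the same ratio, so θ_B = arctan(0.9576) = 43.76°.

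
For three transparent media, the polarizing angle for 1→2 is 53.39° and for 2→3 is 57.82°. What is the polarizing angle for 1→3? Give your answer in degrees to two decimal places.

θ_B ≈ 64.94°

tan θ_B(1→2) = n₂/n₁ = tan 53.39° = 1.3460.
tan θ_B(2→3) = n₃/n₂ = tan 57.82° = 1.5892.
Multiplying, n₃/n₁ = 1.3460 × 1.5892 = 2.1391, and θ_B(1→3) = arctan 2.1391 = 64.94°.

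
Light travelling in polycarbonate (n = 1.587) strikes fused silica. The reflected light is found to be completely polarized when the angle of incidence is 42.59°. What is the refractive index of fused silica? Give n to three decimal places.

At the polarizing angle, tan θ_B = n₂/n₁ with n₁ on the incident side (polycarbonate) and n₂ on the transmitted side (fused silica).
n₂ = n₁ tan θ_B = 1.587 × tan 42.59° = 1.459.

n ≈ 1.459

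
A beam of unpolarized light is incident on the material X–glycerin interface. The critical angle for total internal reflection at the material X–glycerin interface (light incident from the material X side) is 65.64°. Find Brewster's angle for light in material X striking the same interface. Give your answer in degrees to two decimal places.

n₂/n₁ = sin θ_c = sin 65.64° = 0.9110.
tan θ_B equals the same ratio, so θ_B = arctan(0.9110) = 42.33°.

θ_B ≈ 42.33°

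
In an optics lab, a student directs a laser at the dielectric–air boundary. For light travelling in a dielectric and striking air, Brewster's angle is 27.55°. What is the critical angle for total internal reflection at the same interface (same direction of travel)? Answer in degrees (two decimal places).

From Brewster, n₂/n₁ = tan θ_B = tan 27.55° = 0.5217.
Then sin θ_c = n₂/n₁ = 0.5217, so θ_c = arcsin 0.5217 = 31.44°.

θ_c ≈ 31.44°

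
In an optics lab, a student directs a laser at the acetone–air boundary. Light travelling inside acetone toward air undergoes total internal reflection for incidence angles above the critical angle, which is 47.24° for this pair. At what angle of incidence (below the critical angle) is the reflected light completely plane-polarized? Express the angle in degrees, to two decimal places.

n₂/n₁ = sin θ_c = sin 47.24° = 0.7342.
tan θ_B equals the same ratio, so θ_B = arctan(0.7342) = 36.29°.

θ_B ≈ 36.29°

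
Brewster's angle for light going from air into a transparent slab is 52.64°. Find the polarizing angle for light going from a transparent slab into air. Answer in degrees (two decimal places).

tan θ_B' = n₁/n₂ = 1/tan θ_B, so θ_B' = 90° − θ_B.
θ_B' = 90° − 52.64° = 37.36°.

θ_B' ≈ 37.36°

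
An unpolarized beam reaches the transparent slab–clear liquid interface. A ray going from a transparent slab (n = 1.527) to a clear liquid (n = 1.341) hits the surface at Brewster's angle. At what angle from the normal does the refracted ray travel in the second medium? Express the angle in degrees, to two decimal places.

θ_t ≈ 48.71°

tan θ_B = n₂/n₁ = 1.341/1.527 = 0.8782, so θ_B = 41.29°.
Since θ_B + θ_t = 90° at Brewster incidence, θ_t = 90° − 41.29° = 48.71°.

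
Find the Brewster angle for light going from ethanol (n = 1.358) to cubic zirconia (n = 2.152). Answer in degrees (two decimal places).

At Brewster's angle the reflected and refracted rays are perpendicular, which with Snell's law gives tan θ_B = n₂/n₁.
Here n₂/n₁ = 2.152/1.358 = 1.5847, and Brewster's law gives tan θ_B = n₂/n₁.
So θ_B = arctan 1.5847 = 57.75°.

θ_B ≈ 57.75°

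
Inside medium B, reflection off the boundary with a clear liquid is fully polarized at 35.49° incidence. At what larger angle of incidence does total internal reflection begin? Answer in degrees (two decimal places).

θ_c ≈ 45.48°

From Brewster, n₂/n₁ = tan θ_B = tan 35.49° = 0.7130.
Then sin θ_c = n₂/n₁ = 0.7130, so θ_c = arcsin 0.7130 = 45.48°.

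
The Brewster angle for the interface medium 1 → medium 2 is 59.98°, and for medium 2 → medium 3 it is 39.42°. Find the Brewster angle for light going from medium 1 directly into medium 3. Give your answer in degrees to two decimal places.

θ_B ≈ 54.89°

tan θ_B(1→2) = n₂/n₁ = tan 59.98° = 1.7307.
tan θ_B(2→3) = n₃/n₂ = tan 39.42° = 0.8220.
So n₃/n₁ = (n₂/n₁)(n₃/n₂) = 1.7307 × 0.8220 = 1.4226.
θ_B(1→3) = arctan(1.4226) = 54.89°.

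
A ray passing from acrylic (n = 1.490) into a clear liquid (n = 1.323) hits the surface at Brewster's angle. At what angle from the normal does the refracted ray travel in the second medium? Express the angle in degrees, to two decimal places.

θ_t ≈ 48.40°

θ_B = arctan(n₂/n₁) = arctan(1.323/1.490) = 41.60°.
Since θ_B + θ_t = 90° at Brewster incidence, θ_t = 90° − 41.60° = 48.40°.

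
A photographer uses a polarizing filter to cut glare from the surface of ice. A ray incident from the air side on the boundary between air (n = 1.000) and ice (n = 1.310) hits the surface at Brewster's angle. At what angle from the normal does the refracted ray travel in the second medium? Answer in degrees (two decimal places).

θ_t ≈ 37.36°

θ_B = arctan(n₂/n₁) = arctan(1.310/1.000) = 52.64°.
At Brewster's angle the reflected and refracted rays are perpendicular, so θ_t = 90° − θ_B = 90° − 52.64° = 37.36°.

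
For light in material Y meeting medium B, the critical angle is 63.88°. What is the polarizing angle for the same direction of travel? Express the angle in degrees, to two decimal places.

sin θ_c = n₂/n₁, so n₂/n₁ = sin 63.88° = 0.8979.
Brewster: tan θ_B = n₂/n₁ = 0.8979.
θ_B = arctan(0.8979) = 41.92°.

θ_B ≈ 41.92°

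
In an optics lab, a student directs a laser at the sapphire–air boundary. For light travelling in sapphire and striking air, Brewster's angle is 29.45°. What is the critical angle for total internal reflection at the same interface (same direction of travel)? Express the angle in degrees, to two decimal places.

θ_c ≈ 34.38°

tan θ_B = n₂/n₁ = tan 29.45° = 0.5646.
Total internal reflection: sin θ_c = n₂/n₁ = 0.5646.
θ_c = arcsin(0.5646) = 34.38°.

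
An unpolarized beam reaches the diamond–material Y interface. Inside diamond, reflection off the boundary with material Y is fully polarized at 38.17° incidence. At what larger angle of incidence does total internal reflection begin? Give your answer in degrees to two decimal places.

n₂/n₁ = tan 38.17° = 0.7861; the critical angle satisfies sin θ_c = n₂/n₁.
θ_c = arcsin(0.7861) = 51.82°.

θ_c ≈ 51.82°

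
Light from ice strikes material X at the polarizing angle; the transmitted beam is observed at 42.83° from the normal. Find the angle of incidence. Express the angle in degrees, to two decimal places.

Brewster's condition makes the reflected and refracted beams perpendicular: θ_B + θ_t = 90°.
So θ_B = 90° − θ_t = 90° − 42.83° = 47.17°.

θ_B ≈ 47.17°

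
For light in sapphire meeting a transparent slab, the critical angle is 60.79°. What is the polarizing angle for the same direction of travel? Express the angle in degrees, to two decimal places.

θ_B ≈ 41.12°

sin θ_c = n₂/n₁, so n₂/n₁ = sin 60.79° = 0.8728.
Brewster: tan θ_B = n₂/n₁ = 0.8728.
θ_B = arctan(0.8728) = 41.12°.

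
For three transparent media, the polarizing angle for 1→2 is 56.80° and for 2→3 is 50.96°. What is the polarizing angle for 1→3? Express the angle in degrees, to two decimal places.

tan θ_B(1→2) = n₂/n₁ = tan 56.80° = 1.5282.
tan θ_B(2→3) = n₃/n₂ = tan 50.96° = 1.2331.
Multiplying, n₃/n₁ = 1.5282 × 1.2331 = 1.8844, and θ_B(1→3) = arctan 1.8844 = 62.05°.

θ_B ≈ 62.05°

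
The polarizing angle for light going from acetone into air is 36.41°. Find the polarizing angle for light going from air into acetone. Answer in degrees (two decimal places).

θ_B' ≈ 53.59°

Reversing the direction swaps n₁ and n₂, so tan θ_B' = 1/tan θ_B and θ_B' = 90° − θ_B.
Hence θ_B' = 90° − 36.41° = 53.59°.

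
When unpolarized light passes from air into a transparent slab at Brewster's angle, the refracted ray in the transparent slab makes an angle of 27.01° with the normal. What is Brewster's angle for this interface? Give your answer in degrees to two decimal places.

At Brewster's angle the reflected and refracted rays are perpendicular, so θ_B + θ_t = 90°.
So θ_B = 90° − θ_t = 90° − 27.01° = 62.99°.

θ_B ≈ 62.99°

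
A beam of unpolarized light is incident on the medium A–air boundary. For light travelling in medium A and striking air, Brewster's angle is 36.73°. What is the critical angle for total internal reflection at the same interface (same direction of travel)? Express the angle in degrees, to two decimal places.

θ_c ≈ 48.26°

tan θ_B = n₂/n₁ = tan 36.73° = 0.7462.
Total internal reflection: sin θ_c = n₂/n₁ = 0.7462.
θ_c = arcsin(0.7462) = 48.26°.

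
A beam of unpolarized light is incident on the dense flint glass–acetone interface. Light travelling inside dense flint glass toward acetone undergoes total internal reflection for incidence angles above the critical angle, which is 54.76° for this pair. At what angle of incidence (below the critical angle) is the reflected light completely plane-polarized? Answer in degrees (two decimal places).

θ_B ≈ 39.24°

n₂/n₁ = sin θ_c = sin 54.76° = 0.8167.
tan θ_B equals the same ratio, so θ_B = arctan(0.8167) = 39.24°.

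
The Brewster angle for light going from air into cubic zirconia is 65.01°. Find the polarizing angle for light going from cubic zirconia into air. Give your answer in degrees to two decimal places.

θ_B' ≈ 24.99°

Reversing the direction swaps n₁ and n₂, so tan θ_B' = 1/tan θ_B and θ_B' = 90° − θ_B.
Hence θ_B' = 90° − 65.01° = 24.99°.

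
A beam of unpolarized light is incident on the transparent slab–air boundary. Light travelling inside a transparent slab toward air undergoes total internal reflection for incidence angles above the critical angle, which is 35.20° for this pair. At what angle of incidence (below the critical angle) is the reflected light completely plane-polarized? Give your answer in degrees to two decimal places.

θ_B ≈ 29.96°

sin θ_c = n₂/n₁, so n₂/n₁ = sin 35.20° = 0.5764.
Brewster: tan θ_B = n₂/n₁ = 0.5764.
θ_B = arctan(0.5764) = 29.96°.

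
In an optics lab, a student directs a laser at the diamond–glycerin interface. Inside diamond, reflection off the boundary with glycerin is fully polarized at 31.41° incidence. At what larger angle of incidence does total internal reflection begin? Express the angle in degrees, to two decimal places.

θ_c ≈ 37.64°

tan θ_B = n₂/n₁ = tan 31.41° = 0.6106.
Total internal reflection: sin θ_c = n₂/n₁ = 0.6106.
θ_c = arcsin(0.6106) = 37.64°.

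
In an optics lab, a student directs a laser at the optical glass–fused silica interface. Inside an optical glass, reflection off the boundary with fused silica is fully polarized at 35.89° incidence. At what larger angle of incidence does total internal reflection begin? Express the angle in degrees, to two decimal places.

tan θ_B = n₂/n₁ = tan 35.89° = 0.7236.
Total internal reflection: sin θ_c = n₂/n₁ = 0.7236.
θ_c = arcsin(0.7236) = 46.35°.

θ_c ≈ 46.35°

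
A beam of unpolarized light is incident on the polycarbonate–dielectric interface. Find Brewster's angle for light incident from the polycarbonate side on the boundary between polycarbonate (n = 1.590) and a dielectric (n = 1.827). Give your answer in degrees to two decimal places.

θ_B ≈ 48.97°

tan θ_B = n₂/n₁ = 1.827/1.590 = 1.1491. Taking the arctangent, θ_B = 48.97°.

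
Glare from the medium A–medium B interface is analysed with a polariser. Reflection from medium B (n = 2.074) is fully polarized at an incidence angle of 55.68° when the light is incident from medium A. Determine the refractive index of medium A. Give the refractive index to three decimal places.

Brewster's law: tan θ_B = n₂/n₁ (light incident in medium A, refracted into medium B).
n₁ = n₂ / tan θ_B = 2.074 / tan 55.68° = 1.416.

n ≈ 1.416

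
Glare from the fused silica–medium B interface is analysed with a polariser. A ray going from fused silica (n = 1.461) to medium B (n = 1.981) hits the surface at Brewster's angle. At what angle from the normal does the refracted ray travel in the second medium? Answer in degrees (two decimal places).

θ_B = arctan(n₂/n₁) = arctan(1.981/1.461) = 53.59°.
The refracted ray is perpendicular to the reflected ray, so θ_t = 90° − θ_B = 36.41°.

θ_t ≈ 36.41°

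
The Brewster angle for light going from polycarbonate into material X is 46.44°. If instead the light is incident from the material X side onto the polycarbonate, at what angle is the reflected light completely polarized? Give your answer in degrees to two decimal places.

The two Brewster angles are complementary: θ_B' = 90° − θ_B = 90° − 46.44° = 43.56°.

θ_B' ≈ 43.56°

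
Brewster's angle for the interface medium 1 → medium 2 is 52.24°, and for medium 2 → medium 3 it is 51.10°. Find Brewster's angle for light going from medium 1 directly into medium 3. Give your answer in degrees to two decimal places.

Each Brewster angle gives a ratio: n₂/n₁ = tan 52.24° = 1.2911, n₃/n₂ = tan 51.10° = 1.2393.
So n₃/n₁ = (n₂/n₁)(n₃/n₂) = 1.2911 × 1.2393 = 1.6000.
θ_B(1→3) = arctan(1.6000) = 57.99°.

θ_B ≈ 57.99°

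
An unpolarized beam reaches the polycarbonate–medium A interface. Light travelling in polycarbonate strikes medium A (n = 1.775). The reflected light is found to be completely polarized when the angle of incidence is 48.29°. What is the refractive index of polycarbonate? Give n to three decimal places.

n ≈ 1.582

Brewster's law: tan θ_B = n₂/n₁ (light incident in polycarbonate, refracted into medium A).
n₁ = n₂ / tan θ_B = 1.775 / tan 48.29° = 1.582.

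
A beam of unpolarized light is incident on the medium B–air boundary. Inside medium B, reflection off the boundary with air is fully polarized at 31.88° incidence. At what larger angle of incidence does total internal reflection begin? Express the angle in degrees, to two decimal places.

n₂/n₁ = tan 31.88° = 0.6220; the critical angle satisfies sin θ_c = n₂/n₁.
θ_c = arcsin(0.6220) = 38.46°.

θ_c ≈ 38.46°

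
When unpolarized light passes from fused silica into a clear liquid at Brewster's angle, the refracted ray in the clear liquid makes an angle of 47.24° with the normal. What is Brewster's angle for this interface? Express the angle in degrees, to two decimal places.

Brewster's condition makes the reflected and refracted beams perpendicular: θ_B + θ_t = 90°.
So θ_B = 90° − θ_t = 90° − 47.24° = 42.76°.

θ_B ≈ 42.76°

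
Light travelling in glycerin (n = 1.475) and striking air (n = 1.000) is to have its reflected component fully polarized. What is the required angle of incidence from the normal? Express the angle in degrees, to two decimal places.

θ_B ≈ 34.14°

Brewster's condition: tan θ_B = n₂/n₁ = 1.000/1.475 = 0.6780.
So θ_B = arctan 0.6780 = 34.14°.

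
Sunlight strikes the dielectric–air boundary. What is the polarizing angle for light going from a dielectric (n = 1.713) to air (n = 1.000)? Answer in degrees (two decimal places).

θ_B ≈ 30.28°

Brewster's condition: tan θ_B = n₂/n₁ = 1.000/1.713 = 0.5838.
θ_B = arctan(0.5838) = 30.28°.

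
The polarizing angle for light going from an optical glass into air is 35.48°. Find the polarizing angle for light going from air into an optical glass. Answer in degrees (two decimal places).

θ_B' ≈ 54.52°

The two Brewster angles are complementary: θ_B' = 90° − θ_B = 90° − 35.48° = 54.52°.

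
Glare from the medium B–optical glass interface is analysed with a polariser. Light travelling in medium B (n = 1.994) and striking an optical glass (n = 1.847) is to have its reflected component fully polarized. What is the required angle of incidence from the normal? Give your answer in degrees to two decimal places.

θ_B ≈ 42.81°

Brewster's condition: tan θ_B = n₂/n₁ = 1.847/1.994 = 0.9263.
θ_B = arctan(0.9263) = 42.81°.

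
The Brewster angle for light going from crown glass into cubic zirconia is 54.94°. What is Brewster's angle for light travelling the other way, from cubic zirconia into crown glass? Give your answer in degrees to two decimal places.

θ_B' ≈ 35.06°

The two Brewster angles are complementary: θ_B' = 90° − θ_B = 90° − 54.94° = 35.06°.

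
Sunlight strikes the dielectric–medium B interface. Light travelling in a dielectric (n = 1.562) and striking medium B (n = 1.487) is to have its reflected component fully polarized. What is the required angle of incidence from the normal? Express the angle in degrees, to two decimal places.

θ_B ≈ 43.59°

tan θ_B = n₂/n₁ = 1.487/1.562 = 0.9520.
θ_B = arctan(0.9520) = 43.59°.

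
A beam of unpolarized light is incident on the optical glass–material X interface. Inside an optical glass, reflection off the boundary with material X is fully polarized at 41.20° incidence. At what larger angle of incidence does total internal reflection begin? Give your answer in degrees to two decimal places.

θ_c ≈ 61.10°

tan θ_B = n₂/n₁ = tan 41.20° = 0.8754.
Total internal reflection: sin θ_c = n₂/n₁ = 0.8754.
θ_c = arcsin(0.8754) = 61.10°.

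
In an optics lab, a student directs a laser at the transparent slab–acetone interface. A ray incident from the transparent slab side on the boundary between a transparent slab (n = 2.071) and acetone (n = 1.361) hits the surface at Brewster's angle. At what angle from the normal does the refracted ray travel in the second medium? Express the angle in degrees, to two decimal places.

θ_t ≈ 56.69°

θ_B = arctan(n₂/n₁) = arctan(1.361/2.071) = 33.31°.
Since θ_B + θ_t = 90° at Brewster incidence, θ_t = 90° − 33.31° = 56.69°.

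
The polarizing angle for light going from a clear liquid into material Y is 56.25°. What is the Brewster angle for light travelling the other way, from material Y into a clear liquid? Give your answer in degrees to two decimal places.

tan θ_B' = n₁/n₂ = 1/tan θ_B, so θ_B' = 90° − θ_B.
θ_B' = 90° − 56.25° = 33.75°.

θ_B' ≈ 33.75°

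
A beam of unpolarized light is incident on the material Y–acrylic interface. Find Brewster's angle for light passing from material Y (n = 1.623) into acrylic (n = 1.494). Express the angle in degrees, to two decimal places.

θ_B ≈ 42.63°

Here n₂/n₁ = 1.494/1.623 = 0.9205, and Brewster's law gives tan θ_B = n₂/n₁.
So θ_B = arctan 0.9205 = 42.63°.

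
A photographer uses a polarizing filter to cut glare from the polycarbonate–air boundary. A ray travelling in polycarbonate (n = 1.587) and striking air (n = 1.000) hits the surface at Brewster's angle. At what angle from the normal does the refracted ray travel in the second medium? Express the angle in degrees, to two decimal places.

θ_t ≈ 57.78°

First find Brewster's angle: tan θ_B = 1.000/1.587 = 0.6301, giving θ_B = 32.22°.
The refracted ray is perpendicular to the reflected ray, so θ_t = 90° − θ_B = 57.78°.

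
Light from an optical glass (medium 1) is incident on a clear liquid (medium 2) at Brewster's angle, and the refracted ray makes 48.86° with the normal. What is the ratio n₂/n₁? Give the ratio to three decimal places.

At Brewster incidence θ_B = 90° − θ_t = 90° − 48.86° = 41.14°.
Then n₂/n₁ = tan θ_B = tan 41.14° = 0.874.

n₂/n₁ ≈ 0.874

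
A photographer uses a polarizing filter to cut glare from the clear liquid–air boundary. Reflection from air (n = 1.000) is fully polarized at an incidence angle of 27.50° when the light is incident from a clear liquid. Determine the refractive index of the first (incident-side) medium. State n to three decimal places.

n ≈ 1.921

Full polarization of the reflected beam means tan θ_B = n₂/n₁, where n₁ is the incident medium (a clear liquid).
n₁ = n₂ / tan θ_B = 1.000 / tan 27.50° = 1.921.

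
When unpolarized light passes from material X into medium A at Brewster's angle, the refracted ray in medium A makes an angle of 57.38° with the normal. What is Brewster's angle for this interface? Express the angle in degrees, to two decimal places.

Since the reflected and refracted rays are at right angles at the polarizing angle, θ_B + θ_t = 90°.
So θ_B = 90° − θ_t = 90° − 57.38° = 32.62°.

θ_B ≈ 32.62°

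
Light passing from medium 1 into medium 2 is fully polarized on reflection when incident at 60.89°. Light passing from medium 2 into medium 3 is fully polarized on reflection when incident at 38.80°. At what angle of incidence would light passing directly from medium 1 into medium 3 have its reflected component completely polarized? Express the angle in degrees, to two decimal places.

θ_B ≈ 55.30°

tan θ_B(1→2) = n₂/n₁ = tan 60.89° = 1.7959.
tan θ_B(2→3) = n₃/n₂ = tan 38.80° = 0.8040.
n₃/n₁ = 1.4439. Then tan θ_B(1→3) = n₃/n₁, so θ_B(1→3) = arctan(1.4439) = 55.30°.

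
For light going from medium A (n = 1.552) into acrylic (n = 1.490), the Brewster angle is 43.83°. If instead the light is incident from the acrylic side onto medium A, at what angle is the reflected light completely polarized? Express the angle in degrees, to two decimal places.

Reversing the direction swaps n₁ and n₂, so tan θ_B' = 1/tan θ_B and θ_B' = 90° − θ_B.
Hence θ_B' = 90° − 43.83° = 46.17°.

θ_B' ≈ 46.17°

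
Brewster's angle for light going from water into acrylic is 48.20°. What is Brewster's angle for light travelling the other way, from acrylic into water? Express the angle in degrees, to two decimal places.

θ_B' ≈ 41.80°

tan θ_B' = n₁/n₂ = 1/tan θ_B, so θ_B' = 90° − θ_B.
θ_B' = 90° − 48.20° = 41.80°.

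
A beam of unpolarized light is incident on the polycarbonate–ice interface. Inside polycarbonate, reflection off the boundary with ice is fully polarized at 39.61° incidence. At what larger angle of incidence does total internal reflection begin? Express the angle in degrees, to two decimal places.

From Brewster, n₂/n₁ = tan θ_B = tan 39.61° = 0.8276.
Then sin θ_c = n₂/n₁ = 0.8276, so θ_c = arcsin 0.8276 = 55.85°.

θ_c ≈ 55.85°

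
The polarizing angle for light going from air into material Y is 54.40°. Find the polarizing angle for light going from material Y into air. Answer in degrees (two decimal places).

The two Brewster angles are complementary: θ_B' = 90° − θ_B = 90° − 54.40° = 35.60°.

θ_B' ≈ 35.60°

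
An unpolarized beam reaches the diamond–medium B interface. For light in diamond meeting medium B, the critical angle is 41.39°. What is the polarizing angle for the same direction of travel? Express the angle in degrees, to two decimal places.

θ_B ≈ 33.47°

n₂/n₁ = sin θ_c = sin 41.39° = 0.6612.
tan θ_B equals the same ratio, so θ_B = arctan(0.6612) = 33.47°.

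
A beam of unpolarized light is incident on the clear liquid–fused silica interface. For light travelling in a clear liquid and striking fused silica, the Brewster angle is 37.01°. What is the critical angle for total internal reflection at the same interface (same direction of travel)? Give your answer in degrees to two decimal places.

θ_c ≈ 48.92°

n₂/n₁ = tan 37.01° = 0.7538; the critical angle satisfies sin θ_c = n₂/n₁.
θ_c = arcsin(0.7538) = 48.92°.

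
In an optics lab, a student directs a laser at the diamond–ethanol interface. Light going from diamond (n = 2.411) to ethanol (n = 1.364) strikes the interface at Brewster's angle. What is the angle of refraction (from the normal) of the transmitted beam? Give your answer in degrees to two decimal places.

θ_t ≈ 60.50°

tan θ_B = n₂/n₁ = 1.364/2.411 = 0.5657, so θ_B = 29.50°.
At Brewster's angle the reflected and refracted rays are perpendicular, so θ_t = 90° − θ_B = 90° − 29.50° = 60.50°.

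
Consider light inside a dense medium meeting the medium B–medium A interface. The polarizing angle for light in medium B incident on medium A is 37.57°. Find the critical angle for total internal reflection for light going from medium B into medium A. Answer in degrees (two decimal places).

θ_c ≈ 50.29°

tan θ_B = n₂/n₁ = tan 37.57° = 0.7693.
Total internal reflection: sin θ_c = n₂/n₁ = 0.7693.
θ_c = arcsin(0.7693) = 50.29°.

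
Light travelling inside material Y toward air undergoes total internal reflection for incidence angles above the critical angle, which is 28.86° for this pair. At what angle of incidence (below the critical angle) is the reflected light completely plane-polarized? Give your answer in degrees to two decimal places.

n₂/n₁ = sin θ_c = sin 28.86° = 0.4827.
tan θ_B equals the same ratio, so θ_B = arctan(0.4827) = 25.77°.

θ_B ≈ 25.77°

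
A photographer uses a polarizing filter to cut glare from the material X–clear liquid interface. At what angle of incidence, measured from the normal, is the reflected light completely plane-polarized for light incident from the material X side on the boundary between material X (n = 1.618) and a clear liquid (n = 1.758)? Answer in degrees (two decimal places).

θ_B ≈ 47.37°

At Brewster's angle the reflected and refracted rays are perpendicular, which with Snell's law gives tan θ_B = n₂/n₁.
tan θ_B = n₂/n₁ = 1.758/1.618 = 1.0865. Taking the arctangent, θ_B = 47.37°.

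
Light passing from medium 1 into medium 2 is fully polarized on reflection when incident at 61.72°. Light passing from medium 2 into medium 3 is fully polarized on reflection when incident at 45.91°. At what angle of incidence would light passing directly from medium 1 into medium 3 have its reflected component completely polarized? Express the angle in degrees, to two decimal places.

Each Brewster angle gives a ratio: n₂/n₁ = tan 61.72° = 1.8588, n₃/n₂ = tan 45.91° = 1.0323.
Multiplying, n₃/n₁ = 1.8588 × 1.0323 = 1.9188, and θ_B(1→3) = arctan 1.9188 = 62.47°.

θ_B ≈ 62.47°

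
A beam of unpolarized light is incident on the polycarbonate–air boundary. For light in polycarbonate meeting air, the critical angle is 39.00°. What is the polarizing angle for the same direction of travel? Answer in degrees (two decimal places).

n₂/n₁ = sin θ_c = sin 39.00° = 0.6293.
tan θ_B equals the same ratio, so θ_B = arctan(0.6293) = 32.18°.

θ_B ≈ 32.18°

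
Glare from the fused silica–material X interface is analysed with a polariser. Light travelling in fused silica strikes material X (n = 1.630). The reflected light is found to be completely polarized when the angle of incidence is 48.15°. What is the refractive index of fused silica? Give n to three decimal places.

Full polarization of the reflected beam means tan θ_B = n₂/n₁, where n₁ is the incident medium (fused silica).
n₁ = n₂ / tan θ_B = 1.630 / tan 48.15° = 1.460.

n ≈ 1.460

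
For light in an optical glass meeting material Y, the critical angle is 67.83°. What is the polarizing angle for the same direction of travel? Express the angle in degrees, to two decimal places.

sin θ_c = n₂/n₁, so n₂/n₁ = sin 67.83° = 0.9261.
Brewster: tan θ_B = n₂/n₁ = 0.9261.
θ_B = arctan(0.9261) = 42.80°.

θ_B ≈ 42.80°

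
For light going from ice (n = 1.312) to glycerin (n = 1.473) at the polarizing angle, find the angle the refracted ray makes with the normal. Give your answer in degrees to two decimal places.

θ_t ≈ 41.69°

θ_B = arctan(n₂/n₁) = arctan(1.473/1.312) = 48.31°.
Since θ_B + θ_t = 90° at Brewster incidence, θ_t = 90° − 48.31° = 41.69°.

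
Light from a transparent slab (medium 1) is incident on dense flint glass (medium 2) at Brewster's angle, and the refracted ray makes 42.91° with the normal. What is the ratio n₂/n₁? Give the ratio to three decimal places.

At Brewster incidence θ_B = 90° − θ_t = 90° − 42.91° = 47.09°.
Then n₂/n₁ = tan θ_B = tan 47.09° = 1.076.

n₂/n₁ ≈ 1.076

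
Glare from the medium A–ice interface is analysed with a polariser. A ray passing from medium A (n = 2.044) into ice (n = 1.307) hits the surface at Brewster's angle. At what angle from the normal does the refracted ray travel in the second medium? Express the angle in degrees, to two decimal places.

θ_t ≈ 57.40°

tan θ_B = n₂/n₁ = 1.307/2.044 = 0.6394, so θ_B = 32.60°.
At Brewster's angle the reflected and refracted rays are perpendicular, so θ_t = 90° − θ_B = 90° − 32.60° = 57.40°.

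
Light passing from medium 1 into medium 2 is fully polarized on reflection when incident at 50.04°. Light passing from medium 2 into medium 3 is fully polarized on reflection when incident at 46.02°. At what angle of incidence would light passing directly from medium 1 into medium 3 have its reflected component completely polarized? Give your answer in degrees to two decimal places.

tan θ_B(1→2) = n₂/n₁ = tan 50.04° = 1.1934.
tan θ_B(2→3) = n₃/n₂ = tan 46.02° = 1.0363.
n₃/n₁ = 1.2367. Then tan θ_B(1→3) = n₃/n₁, so θ_B(1→3) = arctan(1.2367) = 51.04°.

θ_B ≈ 51.04°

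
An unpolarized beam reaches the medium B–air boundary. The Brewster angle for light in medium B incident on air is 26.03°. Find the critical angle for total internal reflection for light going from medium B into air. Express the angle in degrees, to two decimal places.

θ_c ≈ 29.23°

From Brewster, n₂/n₁ = tan θ_B = tan 26.03° = 0.4884.
Then sin θ_c = n₂/n₁ = 0.4884, so θ_c = arcsin 0.4884 = 29.23°.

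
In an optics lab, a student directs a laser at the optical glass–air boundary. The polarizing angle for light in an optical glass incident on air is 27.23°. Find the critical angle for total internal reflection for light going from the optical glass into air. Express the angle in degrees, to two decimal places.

tan θ_B = n₂/n₁ = tan 27.23° = 0.5146.
Total internal reflection: sin θ_c = n₂/n₁ = 0.5146.
θ_c = arcsin(0.5146) = 30.97°.

θ_c ≈ 30.97°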